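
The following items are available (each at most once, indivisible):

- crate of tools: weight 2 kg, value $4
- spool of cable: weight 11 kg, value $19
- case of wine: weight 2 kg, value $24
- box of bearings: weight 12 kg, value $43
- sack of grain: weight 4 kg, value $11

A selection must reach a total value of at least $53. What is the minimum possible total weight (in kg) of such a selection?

Subsets with value ≥ 53, sorted by total weight:
- case of wine+box of bearings: weight 14, value 67
- crate of tools+case of wine+box of bearings: weight 16, value 71
- box of bearings+sack of grain: weight 16, value 54
Minimum weight: 14 kg.

14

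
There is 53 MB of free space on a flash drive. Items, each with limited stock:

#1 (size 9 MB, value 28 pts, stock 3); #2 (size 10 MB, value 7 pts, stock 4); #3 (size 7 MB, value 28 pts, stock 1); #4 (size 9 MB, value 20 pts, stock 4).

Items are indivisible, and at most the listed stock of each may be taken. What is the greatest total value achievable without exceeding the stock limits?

Best selections within size 53 and stock limits:
- 3×#1 + 1×#3 + 2×#4: size 52, value 152
- 2×#1 + 1×#3 + 3×#4: size 52, value 144
- 3×#1 + 1×#2 + 1×#3 + 1×#4: size 53, value 139
- 1×#1 + 1×#3 + 4×#4: size 52, value 136
Best: 152 pts.

152 pts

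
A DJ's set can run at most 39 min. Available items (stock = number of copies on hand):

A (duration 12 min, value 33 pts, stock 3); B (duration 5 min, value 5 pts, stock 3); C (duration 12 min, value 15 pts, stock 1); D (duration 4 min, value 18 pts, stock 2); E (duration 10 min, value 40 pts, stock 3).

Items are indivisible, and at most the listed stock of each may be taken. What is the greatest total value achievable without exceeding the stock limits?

Top feasible selections:
- 2×D + 3×E: duration 38, value 156
- 1×B + 1×D + 3×E: duration 39, value 143
- 1×D + 3×E: duration 34, value 138
Best: 156 pts.

156 pts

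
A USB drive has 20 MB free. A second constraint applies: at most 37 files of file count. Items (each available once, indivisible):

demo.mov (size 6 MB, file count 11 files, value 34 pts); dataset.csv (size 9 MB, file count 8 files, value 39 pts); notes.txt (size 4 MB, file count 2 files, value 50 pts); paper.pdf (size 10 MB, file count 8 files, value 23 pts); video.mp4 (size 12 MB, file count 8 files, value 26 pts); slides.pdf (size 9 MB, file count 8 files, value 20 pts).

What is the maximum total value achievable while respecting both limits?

Feasible sets respecting both limits:
- demo.mov+dataset.csv+notes.txt: size 19, file count 21, value 123
- demo.mov+notes.txt+paper.pdf: size 20, file count 21, value 107
- demo.mov+notes.txt+slides.pdf: size 19, file count 21, value 104
Best: 123 pts.

123 pts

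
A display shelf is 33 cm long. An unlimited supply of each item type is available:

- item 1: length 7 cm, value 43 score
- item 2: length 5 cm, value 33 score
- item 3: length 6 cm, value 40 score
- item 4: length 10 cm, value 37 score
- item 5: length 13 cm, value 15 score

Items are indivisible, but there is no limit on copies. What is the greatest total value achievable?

219 score

Best value-per-unit is item 3 at 40/6; filling with it alone gives 5×40 = 200.
Optimal mix: 3×item 2 + 3×item 3 → length 33, value 219.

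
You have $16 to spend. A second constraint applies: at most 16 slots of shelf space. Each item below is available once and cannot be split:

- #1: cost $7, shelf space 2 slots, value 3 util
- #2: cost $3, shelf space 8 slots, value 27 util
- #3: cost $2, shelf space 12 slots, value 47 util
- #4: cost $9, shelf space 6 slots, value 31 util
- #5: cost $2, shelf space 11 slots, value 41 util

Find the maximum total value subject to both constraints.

58 util

Feasible sets respecting both limits:
- #2+#4: cost 12, shelf space 14, value 58
- #1+#3: cost 9, shelf space 14, value 50
- #3: cost 2, shelf space 12, value 47
- #1+#5: cost 9, shelf space 13, value 44
Best: 58 util.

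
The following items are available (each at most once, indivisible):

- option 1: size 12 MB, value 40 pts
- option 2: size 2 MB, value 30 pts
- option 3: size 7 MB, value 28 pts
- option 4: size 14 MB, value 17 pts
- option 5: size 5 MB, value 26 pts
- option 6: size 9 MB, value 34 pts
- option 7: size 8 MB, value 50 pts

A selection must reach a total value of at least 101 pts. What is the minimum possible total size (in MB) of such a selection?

Subsets with value ≥ 101, sorted by total size:
- option 2+option 5+option 7: size 15, value 106
- option 2+option 3+option 7: size 17, value 108
- option 2+option 6+option 7: size 19, value 114
- option 3+option 5+option 7: size 20, value 104
Minimum size: 15 MB.

15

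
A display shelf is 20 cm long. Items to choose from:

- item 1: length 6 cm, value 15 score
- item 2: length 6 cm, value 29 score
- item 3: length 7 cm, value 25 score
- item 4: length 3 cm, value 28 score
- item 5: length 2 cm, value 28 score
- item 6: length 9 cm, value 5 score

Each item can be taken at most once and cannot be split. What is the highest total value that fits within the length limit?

This is a 0/1 knapsack; check combinations near the capacity.
- item 2+item 3+item 4+item 5: length 6+7+3+2=18, value 29+25+28+28=110
- item 1+item 2+item 4+item 5: length 6+6+3+2=17, value 15+29+28+28=100
- item 1+item 3+item 4+item 5: length 6+7+3+2=18, value 15+25+28+28=96
Best: 110 score.

110 score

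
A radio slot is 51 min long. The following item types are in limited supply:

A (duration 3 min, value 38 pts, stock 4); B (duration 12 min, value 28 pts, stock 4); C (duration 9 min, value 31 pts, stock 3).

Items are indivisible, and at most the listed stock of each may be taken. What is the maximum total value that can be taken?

Best selections within duration 51 and stock limits:
- 4×A + 1×B + 3×C: duration 51, value 273
- 4×A + 3×C: duration 39, value 245
- 4×A + 1×B + 2×C: duration 42, value 242
- 4×A + 2×B + 1×C: duration 45, value 239
Best: 273 pts.

273 pts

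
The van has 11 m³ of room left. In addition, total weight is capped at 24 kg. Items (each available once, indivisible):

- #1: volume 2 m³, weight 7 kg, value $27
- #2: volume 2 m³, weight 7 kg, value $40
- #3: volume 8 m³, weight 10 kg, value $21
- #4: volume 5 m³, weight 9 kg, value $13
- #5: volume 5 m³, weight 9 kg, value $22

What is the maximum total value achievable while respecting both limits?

$89

Feasible sets respecting both limits:
- #1+#2+#5: volume 9, weight 23, value 89
- #1+#2+#4: volume 9, weight 23, value 80
- #1+#2: volume 4, weight 14, value 67
Best: $89.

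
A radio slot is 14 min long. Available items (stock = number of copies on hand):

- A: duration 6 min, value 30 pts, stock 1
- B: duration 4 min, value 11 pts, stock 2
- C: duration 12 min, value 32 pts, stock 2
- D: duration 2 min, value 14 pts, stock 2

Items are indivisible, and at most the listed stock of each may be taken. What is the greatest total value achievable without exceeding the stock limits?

69 pts

Best selections within duration 14 and stock limits:
- 1×A + 1×B + 2×D: duration 14, value 69
- 1×A + 2×D: duration 10, value 58
Best: 69 pts.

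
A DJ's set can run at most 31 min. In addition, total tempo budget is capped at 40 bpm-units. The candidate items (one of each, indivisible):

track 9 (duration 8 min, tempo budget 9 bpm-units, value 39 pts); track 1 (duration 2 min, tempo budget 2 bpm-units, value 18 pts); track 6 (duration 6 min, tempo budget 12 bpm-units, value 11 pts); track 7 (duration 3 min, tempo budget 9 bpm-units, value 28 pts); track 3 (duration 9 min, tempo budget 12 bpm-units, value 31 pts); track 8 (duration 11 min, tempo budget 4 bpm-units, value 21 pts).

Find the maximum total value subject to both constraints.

Feasible sets respecting both limits:
- track 9+track 7+track 3+track 8: duration 31, tempo budget 34, value 119
- track 9+track 1+track 6+track 7+track 8: duration 30, tempo budget 36, value 117
- track 9+track 1+track 7+track 3: duration 22, tempo budget 32, value 116
- track 9+track 1+track 3+track 8: duration 30, tempo budget 27, value 109
Best: 119 pts.

119 pts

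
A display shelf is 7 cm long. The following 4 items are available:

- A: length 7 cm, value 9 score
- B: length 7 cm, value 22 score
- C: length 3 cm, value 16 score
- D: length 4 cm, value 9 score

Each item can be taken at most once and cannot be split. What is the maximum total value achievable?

25 score

Check high-value combinations within 7 cm:
- C+D: length 3+4=7, value 16+9=25
- B: length 7, value 22
- C: length 3, value 16
Best: 25 score.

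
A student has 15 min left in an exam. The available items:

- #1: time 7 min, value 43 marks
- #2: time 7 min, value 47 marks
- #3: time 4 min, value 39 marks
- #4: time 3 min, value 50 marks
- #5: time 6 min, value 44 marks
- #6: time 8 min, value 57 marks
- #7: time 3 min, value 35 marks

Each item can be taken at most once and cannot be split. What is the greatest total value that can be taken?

Check high-value combinations within 15 min:
- #3+#4+#6: time 4+3+8=15, value 39+50+57=146
- #4+#6+#7: time 3+8+3=14, value 50+57+35=142
- #2+#3+#4: time 7+4+3=14, value 47+39+50=136
- #3+#4+#5: time 4+3+6=13, value 39+50+44=133
- #2+#4+#7: time 7+3+3=13, value 47+50+35=132
Best: 146 marks.

146 marks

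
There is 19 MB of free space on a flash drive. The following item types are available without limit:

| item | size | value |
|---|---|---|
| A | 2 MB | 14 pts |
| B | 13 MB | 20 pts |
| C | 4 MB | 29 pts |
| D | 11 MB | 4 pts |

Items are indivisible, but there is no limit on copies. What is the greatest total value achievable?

130 pts

Best value-per-unit is C at 29/4; filling with it alone gives 4×29 = 116.
Optimal mix: 1×A + 4×C → size 18, value 130.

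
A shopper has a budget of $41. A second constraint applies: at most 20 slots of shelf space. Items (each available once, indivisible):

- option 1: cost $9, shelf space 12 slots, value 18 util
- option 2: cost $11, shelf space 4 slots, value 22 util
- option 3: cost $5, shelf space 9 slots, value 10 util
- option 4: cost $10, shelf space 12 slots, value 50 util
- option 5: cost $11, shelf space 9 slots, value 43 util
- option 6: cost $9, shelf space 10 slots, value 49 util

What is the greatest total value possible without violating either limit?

92 util

Feasible sets respecting both limits:
- option 5+option 6: cost 20, shelf space 19, value 92
- option 2+option 4: cost 21, shelf space 16, value 72
- option 2+option 6: cost 20, shelf space 14, value 71
- option 2+option 5: cost 22, shelf space 13, value 65
Best: 92 util.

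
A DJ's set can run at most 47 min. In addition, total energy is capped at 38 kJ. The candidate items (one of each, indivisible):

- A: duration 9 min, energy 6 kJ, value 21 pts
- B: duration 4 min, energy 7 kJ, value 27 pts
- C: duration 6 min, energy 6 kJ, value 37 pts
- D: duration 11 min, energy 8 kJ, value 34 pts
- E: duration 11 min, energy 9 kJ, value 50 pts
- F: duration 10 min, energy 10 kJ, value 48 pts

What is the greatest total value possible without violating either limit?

Feasible sets respecting both limits:
- A+B+C+E+F: duration 40, energy 38, value 183
- A+B+C+D+E: duration 41, energy 36, value 169
- C+D+E+F: duration 38, energy 33, value 169
Best: 183 pts.

183 pts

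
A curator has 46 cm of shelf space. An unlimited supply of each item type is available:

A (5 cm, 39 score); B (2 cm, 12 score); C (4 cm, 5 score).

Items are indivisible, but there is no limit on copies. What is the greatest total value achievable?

Best value-per-unit is A at 39/5, and filling with it alone uses length 9×5=45. No mix of the others beats 9×39 = 351.

351 score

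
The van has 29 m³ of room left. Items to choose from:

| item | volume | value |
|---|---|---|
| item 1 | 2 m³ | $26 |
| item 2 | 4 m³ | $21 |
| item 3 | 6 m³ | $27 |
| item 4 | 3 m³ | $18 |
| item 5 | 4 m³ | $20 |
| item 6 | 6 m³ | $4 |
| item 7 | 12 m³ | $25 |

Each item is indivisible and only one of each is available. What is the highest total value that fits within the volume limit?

Check high-value combinations within 29 m³:
- item 1+item 2+item 3+item 5+item 7: volume 2+4+6+4+12=28, value 26+21+27+20+25=119
- item 1+item 2+item 3+item 4+item 7: volume 2+4+6+3+12=27, value 26+21+27+18+25=117
- item 1+item 2+item 3+item 4+item 5+item 6: volume 2+4+6+3+4+6=25, value 26+21+27+18+20+4=116
- item 1+item 3+item 4+item 5+item 7: volume 2+6+3+4+12=27, value 26+27+18+20+25=116
- item 1+item 2+item 3+item 4+item 5: volume 2+4+6+3+4=19, value 26+21+27+18+20=112
Best: $119.

$119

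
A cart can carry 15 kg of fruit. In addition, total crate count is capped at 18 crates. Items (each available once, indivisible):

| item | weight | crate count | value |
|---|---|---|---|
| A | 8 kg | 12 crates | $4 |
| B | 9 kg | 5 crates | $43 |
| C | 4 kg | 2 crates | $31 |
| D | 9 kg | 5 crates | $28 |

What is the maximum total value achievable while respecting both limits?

$74

Feasible sets respecting both limits:
- B+C: weight 13, crate count 7, value 74
- C+D: weight 13, crate count 7, value 59
- B: weight 9, crate count 5, value 43
Best: $74.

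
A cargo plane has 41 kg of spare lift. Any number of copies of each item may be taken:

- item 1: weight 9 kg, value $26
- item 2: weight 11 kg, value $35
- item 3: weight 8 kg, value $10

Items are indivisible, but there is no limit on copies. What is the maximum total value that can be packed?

$122

Best value-per-unit is item 2 at 35/11; filling with it alone gives 3×35 = 105.
Optimal mix: 2×item 1 + 2×item 2 → weight 40, value 122.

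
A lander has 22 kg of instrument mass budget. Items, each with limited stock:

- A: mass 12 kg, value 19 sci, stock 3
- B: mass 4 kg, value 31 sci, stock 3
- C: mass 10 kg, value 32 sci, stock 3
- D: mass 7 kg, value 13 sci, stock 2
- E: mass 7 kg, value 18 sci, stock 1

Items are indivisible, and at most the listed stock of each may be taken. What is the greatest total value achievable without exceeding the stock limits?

Top feasible selections:
- 3×B + 1×C: mass 22, value 125
- 3×B + 1×E: mass 19, value 111
- 3×B + 1×D: mass 19, value 106
- 2×B + 1×C: mass 18, value 94
Best: 125 sci.

125 sci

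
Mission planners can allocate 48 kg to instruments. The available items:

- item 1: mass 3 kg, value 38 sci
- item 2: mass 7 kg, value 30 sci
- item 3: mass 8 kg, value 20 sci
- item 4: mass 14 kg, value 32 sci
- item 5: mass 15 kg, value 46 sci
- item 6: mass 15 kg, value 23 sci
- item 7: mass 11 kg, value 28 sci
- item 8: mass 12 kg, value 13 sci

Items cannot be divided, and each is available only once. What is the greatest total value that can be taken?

166 sci

Check high-value combinations within 48 kg:
- item 1+item 2+item 3+item 4+item 5: mass 3+7+8+14+15=47, value 38+30+20+32+46=166
- item 1+item 2+item 3+item 5+item 7: mass 3+7+8+15+11=44, value 38+30+20+46+28=162
- item 1+item 2+item 3+item 5+item 6: mass 3+7+8+15+15=48, value 38+30+20+46+23=157
- item 1+item 2+item 5+item 7+item 8: mass 3+7+15+11+12=48, value 38+30+46+28+13=155
Best: 166 sci.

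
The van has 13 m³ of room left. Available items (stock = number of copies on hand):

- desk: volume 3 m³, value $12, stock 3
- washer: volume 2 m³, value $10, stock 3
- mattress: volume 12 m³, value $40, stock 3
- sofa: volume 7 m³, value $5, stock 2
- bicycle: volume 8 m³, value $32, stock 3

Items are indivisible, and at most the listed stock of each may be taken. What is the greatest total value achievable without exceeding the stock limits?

Best selections within volume 13 and stock limits:
- 3×desk + 2×washer: volume 13, value 56
- 2×desk + 3×washer: volume 12, value 54
Best: $56.

$56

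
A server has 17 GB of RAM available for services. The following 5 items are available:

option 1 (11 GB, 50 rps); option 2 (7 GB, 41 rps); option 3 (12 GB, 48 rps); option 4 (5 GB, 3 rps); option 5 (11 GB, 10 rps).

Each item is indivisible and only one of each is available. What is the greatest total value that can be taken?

Check high-value combinations within 17 GB:
- option 1+option 4: memory 11+5=16, value 50+3=53
- option 3+option 4: memory 12+5=17, value 48+3=51
- option 1: memory 11, value 50
Best: 53 rps.

53 rps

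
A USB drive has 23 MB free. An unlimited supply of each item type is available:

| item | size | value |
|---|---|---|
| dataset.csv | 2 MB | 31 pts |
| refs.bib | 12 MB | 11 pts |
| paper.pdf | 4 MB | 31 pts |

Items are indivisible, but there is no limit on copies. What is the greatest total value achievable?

341 pts

Best value-per-unit is dataset.csv at 31/2, and filling with it alone uses size 11×2=22. No mix of the others beats 11×31 = 341.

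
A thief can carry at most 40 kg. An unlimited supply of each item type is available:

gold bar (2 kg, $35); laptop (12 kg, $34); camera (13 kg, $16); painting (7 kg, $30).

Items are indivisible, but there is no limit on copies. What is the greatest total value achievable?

$700

Best value-per-unit is gold bar at 35/2, and filling with it alone uses weight 20×2=40. No mix of the others beats 20×35 = 700.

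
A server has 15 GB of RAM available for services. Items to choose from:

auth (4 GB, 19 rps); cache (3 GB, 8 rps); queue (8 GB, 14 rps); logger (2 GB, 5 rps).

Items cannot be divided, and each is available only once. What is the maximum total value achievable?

41 rps

Check high-value combinations within 15 GB:
- auth+cache+queue: memory 4+3+8=15, value 19+8+14=41
- auth+queue+logger: memory 4+8+2=14, value 19+14+5=38
- auth+queue: memory 4+8=12, value 19+14=33
Best: 41 rps.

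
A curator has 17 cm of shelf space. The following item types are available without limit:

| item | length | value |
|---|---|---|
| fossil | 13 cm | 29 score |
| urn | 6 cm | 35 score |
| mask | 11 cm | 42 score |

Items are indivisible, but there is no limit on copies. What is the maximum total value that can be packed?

77 score

Best value-per-unit is urn at 35/6; filling with it alone gives 2×35 = 70.
Optimal mix: 1×urn + 1×mask → length 17, value 77.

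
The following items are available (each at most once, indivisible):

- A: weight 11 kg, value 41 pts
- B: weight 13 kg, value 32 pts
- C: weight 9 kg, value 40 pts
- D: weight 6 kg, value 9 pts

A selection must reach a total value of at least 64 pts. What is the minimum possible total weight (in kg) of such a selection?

20

Subsets with value ≥ 64, sorted by total weight:
- A+C: weight 20, value 81
- B+C: weight 22, value 72
Minimum weight: 20 kg.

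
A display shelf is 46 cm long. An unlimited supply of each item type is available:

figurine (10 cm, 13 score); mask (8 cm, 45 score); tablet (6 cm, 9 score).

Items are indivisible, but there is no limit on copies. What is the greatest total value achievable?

Best value-per-unit is mask at 45/8; filling with it alone gives 5×45 = 225.
Optimal mix: 5×mask + 1×tablet → length 46, value 234.

234 score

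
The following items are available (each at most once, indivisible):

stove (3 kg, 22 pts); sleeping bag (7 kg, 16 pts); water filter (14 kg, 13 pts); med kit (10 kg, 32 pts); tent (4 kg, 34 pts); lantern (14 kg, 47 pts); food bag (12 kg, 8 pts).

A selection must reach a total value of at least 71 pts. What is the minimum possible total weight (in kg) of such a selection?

14

Subsets with value ≥ 71, sorted by total weight:
- stove+sleeping bag+tent: weight 14, value 72
- stove+med kit+tent: weight 17, value 88
- tent+lantern: weight 18, value 81
Minimum weight: 14 kg.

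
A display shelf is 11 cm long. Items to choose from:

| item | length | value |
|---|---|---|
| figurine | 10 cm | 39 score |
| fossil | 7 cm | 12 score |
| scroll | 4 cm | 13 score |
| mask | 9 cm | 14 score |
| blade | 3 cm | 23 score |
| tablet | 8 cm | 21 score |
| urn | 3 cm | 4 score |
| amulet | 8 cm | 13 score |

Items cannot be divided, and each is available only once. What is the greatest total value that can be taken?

44 score

Check high-value combinations within 11 cm:
- blade+tablet: length 3+8=11, value 23+21=44
- scroll+blade+urn: length 4+3+3=10, value 13+23+4=40
- figurine: length 10, value 39
- scroll+blade: length 4+3=7, value 13+23=36
- blade+amulet: length 3+8=11, value 23+13=36
Best: 44 score.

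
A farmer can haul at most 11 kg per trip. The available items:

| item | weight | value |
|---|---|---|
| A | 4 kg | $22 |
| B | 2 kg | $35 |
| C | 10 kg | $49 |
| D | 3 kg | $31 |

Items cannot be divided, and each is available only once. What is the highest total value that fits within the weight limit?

$88

Check high-value combinations within 11 kg:
- A+B+D: weight 4+2+3=9, value 22+35+31=88
- B+D: weight 2+3=5, value 35+31=66
- A+B: weight 4+2=6, value 22+35=57
- A+D: weight 4+3=7, value 22+31=53
Best: $88.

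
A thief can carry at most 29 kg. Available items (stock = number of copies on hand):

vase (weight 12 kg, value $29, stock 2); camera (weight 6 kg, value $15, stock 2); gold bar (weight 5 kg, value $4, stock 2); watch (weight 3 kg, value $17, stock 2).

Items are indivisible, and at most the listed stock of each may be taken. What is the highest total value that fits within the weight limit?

$82

Best selections within weight 29 and stock limits:
- 1×vase + 1×camera + 1×gold bar + 2×watch: weight 29, value 82
- 1×vase + 1×camera + 2×watch: weight 24, value 78
Best: $82.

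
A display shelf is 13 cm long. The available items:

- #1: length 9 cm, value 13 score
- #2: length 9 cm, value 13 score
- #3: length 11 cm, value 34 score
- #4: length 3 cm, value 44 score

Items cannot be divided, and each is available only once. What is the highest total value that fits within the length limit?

This is a 0/1 knapsack; check combinations near the capacity.
- #1+#4: length 9+3=12, value 13+44=57
- #2+#4: length 9+3=12, value 13+44=57
- #4: length 3, value 44
Best: 57 score.

57 score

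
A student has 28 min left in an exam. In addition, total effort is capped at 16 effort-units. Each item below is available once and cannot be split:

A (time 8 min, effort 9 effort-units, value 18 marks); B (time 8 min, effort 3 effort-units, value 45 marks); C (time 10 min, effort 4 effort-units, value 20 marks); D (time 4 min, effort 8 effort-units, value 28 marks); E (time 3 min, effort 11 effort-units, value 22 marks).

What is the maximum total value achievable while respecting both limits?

93 marks

Feasible sets respecting both limits:
- B+C+D: time 22, effort 15, value 93
- A+B+C: time 26, effort 16, value 83
- B+D: time 12, effort 11, value 73
Best: 93 marks.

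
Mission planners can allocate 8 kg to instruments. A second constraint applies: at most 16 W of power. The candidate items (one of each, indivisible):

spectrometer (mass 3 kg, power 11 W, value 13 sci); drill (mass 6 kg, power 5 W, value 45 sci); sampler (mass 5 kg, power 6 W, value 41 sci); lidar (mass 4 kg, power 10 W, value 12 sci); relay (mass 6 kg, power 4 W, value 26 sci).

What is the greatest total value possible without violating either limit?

Feasible sets respecting both limits:
- drill: mass 6, power 5, value 45
- sampler: mass 5, power 6, value 41
- relay: mass 6, power 4, value 26
- spectrometer: mass 3, power 11, value 13
Best: 45 sci.

45 sci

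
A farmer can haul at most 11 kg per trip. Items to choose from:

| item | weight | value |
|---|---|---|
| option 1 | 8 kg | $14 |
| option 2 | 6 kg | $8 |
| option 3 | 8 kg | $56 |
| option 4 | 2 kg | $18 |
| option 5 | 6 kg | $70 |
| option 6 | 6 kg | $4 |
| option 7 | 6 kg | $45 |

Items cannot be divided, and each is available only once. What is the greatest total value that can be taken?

Check high-value combinations within 11 kg:
- option 4+option 5: weight 2+6=8, value 18+70=88
- option 3+option 4: weight 8+2=10, value 56+18=74
- option 5: weight 6, value 70
- option 4+option 7: weight 2+6=8, value 18+45=63
Best: $88.

$88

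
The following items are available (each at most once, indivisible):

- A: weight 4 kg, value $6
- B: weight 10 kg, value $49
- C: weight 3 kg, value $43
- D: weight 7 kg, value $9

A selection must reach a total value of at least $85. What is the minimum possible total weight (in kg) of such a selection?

13

Subsets with value ≥ 85, sorted by total weight:
- B+C: weight 13, value 92
- A+B+C: weight 17, value 98
- B+C+D: weight 20, value 101
- A+B+C+D: weight 24, value 107
Minimum weight: 13 kg.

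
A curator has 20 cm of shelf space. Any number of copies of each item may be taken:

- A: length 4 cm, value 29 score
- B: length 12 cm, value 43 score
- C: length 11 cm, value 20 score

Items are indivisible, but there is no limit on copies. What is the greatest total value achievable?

Best value-per-unit is A at 29/4, and filling with it alone uses length 5×4=20. No mix of the others beats 5×29 = 145.

145 score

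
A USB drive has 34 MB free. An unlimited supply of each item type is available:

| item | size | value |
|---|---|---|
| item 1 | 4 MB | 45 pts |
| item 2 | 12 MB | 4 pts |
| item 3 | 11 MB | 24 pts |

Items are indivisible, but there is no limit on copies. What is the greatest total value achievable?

360 pts

Best value-per-unit is item 1 at 45/4, and filling with it alone uses size 8×4=32. No mix of the others beats 8×45 = 360.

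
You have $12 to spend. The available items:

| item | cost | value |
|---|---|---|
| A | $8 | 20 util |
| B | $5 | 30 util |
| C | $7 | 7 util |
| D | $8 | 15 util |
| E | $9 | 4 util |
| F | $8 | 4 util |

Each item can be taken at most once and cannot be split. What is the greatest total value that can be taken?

37 util

Check high-value combinations within $12:
- B+C: cost 5+7=12, value 30+7=37
- B: cost 5, value 30
- A: cost 8, value 20
- D: cost 8, value 15
Best: 37 util.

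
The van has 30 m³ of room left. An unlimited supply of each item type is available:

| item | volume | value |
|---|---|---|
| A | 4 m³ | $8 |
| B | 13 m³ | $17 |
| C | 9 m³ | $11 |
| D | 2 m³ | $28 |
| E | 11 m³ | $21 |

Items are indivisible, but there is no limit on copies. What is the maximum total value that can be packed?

$420

Best value-per-unit is D at 28/2, and filling with it alone uses volume 15×2=30. No mix of the others beats 15×28 = 420.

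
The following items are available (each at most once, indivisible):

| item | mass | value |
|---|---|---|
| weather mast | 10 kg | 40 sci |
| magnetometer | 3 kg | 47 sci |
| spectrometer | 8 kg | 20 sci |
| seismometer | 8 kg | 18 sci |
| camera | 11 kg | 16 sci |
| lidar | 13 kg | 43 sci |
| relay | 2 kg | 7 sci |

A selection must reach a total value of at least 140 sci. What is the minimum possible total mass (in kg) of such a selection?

Subsets with value ≥ 140, sorted by total mass:
- weather mast+magnetometer+spectrometer+lidar: mass 34, value 150
- weather mast+magnetometer+seismometer+lidar: mass 34, value 148
Minimum mass: 34 kg.

34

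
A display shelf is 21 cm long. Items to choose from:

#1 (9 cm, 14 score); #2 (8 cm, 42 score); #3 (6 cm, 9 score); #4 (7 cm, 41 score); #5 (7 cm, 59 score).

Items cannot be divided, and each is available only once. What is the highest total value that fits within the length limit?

Check high-value combinations within 21 cm:
- #2+#3+#5: length 8+6+7=21, value 42+9+59=110
- #3+#4+#5: length 6+7+7=20, value 9+41+59=109
- #2+#5: length 8+7=15, value 42+59=101
Best: 110 score.

110 score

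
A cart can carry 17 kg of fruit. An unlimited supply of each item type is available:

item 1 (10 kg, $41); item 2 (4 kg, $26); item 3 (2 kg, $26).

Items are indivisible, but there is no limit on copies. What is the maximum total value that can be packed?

Best value-per-unit is item 3 at 26/2, and filling with it alone uses weight 8×2=16. No mix of the others beats 8×26 = 208.

$208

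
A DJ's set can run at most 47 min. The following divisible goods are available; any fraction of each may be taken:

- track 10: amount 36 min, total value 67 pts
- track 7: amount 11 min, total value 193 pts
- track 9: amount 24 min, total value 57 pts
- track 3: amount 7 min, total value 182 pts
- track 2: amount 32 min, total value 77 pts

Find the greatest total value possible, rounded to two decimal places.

Take in order of value per unit:
- track 3 (182/7 per unit): all 7 → value 182, running total 182.00
- track 7 (193/11 per unit): all 11 → value 193, running total 375.00
- track 2 (77/32 per unit): 29 of 32 → value 29×77/32 = 69.7813, running total 444.78
Total 444.78.

444.78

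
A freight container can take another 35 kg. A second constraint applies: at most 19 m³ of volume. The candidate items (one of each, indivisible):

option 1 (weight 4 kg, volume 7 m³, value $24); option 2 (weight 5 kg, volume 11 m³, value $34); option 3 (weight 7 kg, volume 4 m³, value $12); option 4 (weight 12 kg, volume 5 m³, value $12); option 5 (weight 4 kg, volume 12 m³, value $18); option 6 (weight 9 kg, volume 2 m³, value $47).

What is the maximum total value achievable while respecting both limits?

Feasible sets respecting both limits:
- option 1+option 3+option 4+option 6: weight 32, volume 18, value 95
- option 2+option 3+option 6: weight 21, volume 17, value 93
- option 2+option 4+option 6: weight 26, volume 18, value 93
Best: $95.

$95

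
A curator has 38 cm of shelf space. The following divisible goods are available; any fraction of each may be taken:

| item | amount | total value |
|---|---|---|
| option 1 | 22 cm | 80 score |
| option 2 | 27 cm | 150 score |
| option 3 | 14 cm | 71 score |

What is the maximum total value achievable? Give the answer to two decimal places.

Take in order of value per unit:
- option 2 (150/27 per unit): all 27 → value 150, running total 150.00
- option 3 (71/14 per unit): 11 of 14 → value 11×71/14 = 55.7857, running total 205.79
Total 205.79.

205.79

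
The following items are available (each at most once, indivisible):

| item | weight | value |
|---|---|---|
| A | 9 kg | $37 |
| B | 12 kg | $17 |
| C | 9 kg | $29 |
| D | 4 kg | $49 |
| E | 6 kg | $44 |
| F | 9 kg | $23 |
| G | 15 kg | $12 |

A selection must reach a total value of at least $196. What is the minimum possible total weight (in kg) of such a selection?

Subsets with value ≥ 196, sorted by total weight:
- A+B+C+D+E+F: weight 49, value 199
- A+B+C+D+E+F+G: weight 64, value 211
Minimum weight: 49 kg.

49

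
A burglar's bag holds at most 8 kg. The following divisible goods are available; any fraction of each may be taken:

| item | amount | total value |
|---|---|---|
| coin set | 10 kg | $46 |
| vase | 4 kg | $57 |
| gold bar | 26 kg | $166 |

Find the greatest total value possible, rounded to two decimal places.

82.54

Take in order of value per unit:
- vase (57/4 per unit): all 4 → value 57, running total 57.00
- gold bar (166/26 per unit): 4 of 26 → value 4×166/26 = 25.5385, running total 82.54
Total 82.54.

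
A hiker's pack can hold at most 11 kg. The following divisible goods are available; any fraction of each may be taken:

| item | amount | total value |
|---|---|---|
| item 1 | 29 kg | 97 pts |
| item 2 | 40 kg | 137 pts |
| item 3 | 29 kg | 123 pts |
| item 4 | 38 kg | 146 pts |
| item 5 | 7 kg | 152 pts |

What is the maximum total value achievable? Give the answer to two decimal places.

Take in order of value per unit:
- item 5 (152/7 per unit): all 7 → value 152, running total 152.00
- item 3 (123/29 per unit): 4 of 29 → value 4×123/29 = 16.9655, running total 168.97
Total 168.97.

168.97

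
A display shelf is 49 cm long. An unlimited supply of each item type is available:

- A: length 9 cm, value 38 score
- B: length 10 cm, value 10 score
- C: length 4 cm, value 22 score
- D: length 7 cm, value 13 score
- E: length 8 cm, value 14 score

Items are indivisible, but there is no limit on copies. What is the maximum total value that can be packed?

Best value-per-unit is C at 22/4, and filling with it alone uses length 12×4=48. No mix of the others beats 12×22 = 264.

264 score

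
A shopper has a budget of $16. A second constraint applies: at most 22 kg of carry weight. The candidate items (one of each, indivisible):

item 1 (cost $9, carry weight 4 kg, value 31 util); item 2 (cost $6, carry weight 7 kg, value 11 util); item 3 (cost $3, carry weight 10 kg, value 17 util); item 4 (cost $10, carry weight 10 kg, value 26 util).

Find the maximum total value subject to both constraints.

48 util

Feasible sets respecting both limits:
- item 1+item 3: cost 12, carry weight 14, value 48
- item 3+item 4: cost 13, carry weight 20, value 43
- item 1+item 2: cost 15, carry weight 11, value 42
- item 2+item 4: cost 16, carry weight 17, value 37
Best: 48 util.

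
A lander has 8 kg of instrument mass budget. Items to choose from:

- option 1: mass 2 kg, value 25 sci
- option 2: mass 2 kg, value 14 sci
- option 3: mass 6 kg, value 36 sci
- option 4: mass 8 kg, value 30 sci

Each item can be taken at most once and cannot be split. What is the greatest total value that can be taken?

61 sci

This is a 0/1 knapsack; check combinations near the capacity.
- option 1+option 3: mass 2+6=8, value 25+36=61
- option 2+option 3: mass 2+6=8, value 14+36=50
- option 1+option 2: mass 2+2=4, value 25+14=39
Best: 61 sci.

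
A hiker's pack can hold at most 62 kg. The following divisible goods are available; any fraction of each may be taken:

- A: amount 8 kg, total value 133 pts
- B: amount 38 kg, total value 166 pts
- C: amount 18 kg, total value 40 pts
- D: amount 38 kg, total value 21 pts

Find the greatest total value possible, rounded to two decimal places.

Take in order of value per unit:
- A (133/8 per unit): all 8 → value 133, running total 133.00
- B (166/38 per unit): all 38 → value 166, running total 299.00
- C (40/18 per unit): 16 of 18 → value 16×40/18 = 35.5556, running total 334.56
Total 334.56.

334.56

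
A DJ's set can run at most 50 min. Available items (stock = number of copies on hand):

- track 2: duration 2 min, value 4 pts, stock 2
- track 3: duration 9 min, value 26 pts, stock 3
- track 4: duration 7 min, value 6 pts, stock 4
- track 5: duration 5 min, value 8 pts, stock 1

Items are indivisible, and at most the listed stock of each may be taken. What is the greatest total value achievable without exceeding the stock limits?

Top feasible selections:
- 2×track 2 + 3×track 3 + 2×track 4 + 1×track 5: duration 50, value 106
- 1×track 2 + 3×track 3 + 2×track 4 + 1×track 5: duration 48, value 102
- 2×track 2 + 3×track 3 + 1×track 4 + 1×track 5: duration 43, value 100
Best: 106 pts.

106 pts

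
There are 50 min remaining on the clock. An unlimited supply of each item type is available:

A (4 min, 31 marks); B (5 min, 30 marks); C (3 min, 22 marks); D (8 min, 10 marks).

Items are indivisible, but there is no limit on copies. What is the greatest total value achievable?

Best value-per-unit is A at 31/4; filling with it alone gives 12×31 = 372.
Optimal mix: 11×A + 2×C → time 50, value 385.

385 marks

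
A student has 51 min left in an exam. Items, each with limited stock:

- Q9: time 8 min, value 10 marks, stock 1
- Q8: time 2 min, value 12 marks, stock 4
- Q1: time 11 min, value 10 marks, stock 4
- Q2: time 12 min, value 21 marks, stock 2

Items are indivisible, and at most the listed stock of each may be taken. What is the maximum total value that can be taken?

110 marks

Best selections within time 51 and stock limits:
- 1×Q9 + 4×Q8 + 1×Q1 + 2×Q2: time 51, value 110
- 1×Q9 + 4×Q8 + 2×Q2: time 40, value 100
- 4×Q8 + 1×Q1 + 2×Q2: time 43, value 100
Best: 110 marks.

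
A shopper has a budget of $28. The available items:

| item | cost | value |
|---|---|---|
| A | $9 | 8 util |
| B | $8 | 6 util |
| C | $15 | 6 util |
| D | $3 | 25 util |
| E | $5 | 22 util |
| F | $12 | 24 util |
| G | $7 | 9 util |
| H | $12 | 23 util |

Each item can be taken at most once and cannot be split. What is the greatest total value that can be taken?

80 util

This is a 0/1 knapsack; check combinations near the capacity.
- D+E+F+G: cost 3+5+12+7=27, value 25+22+24+9=80
- D+E+G+H: cost 3+5+7+12=27, value 25+22+9+23=79
- B+D+E+F: cost 8+3+5+12=28, value 6+25+22+24=77
Best: 80 util.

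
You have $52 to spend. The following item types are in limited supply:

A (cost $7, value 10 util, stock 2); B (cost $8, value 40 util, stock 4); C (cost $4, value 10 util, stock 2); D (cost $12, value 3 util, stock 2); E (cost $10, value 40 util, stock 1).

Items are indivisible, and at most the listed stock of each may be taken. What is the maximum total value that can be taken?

220 util

Top feasible selections:
- 4×B + 2×C + 1×E: cost 50, value 220
- 4×B + 1×C + 1×E: cost 46, value 210
- 1×A + 4×B + 1×E: cost 49, value 210
Best: 220 util.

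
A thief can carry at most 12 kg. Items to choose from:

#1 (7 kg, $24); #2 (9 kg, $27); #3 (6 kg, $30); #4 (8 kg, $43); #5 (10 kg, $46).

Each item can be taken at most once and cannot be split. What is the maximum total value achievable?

$46

This is a 0/1 knapsack; check combinations near the capacity.
- #5: weight 10, value 46
- #4: weight 8, value 43
- #3: weight 6, value 30
- #2: weight 9, value 27
- #1: weight 7, value 24
Best: $46.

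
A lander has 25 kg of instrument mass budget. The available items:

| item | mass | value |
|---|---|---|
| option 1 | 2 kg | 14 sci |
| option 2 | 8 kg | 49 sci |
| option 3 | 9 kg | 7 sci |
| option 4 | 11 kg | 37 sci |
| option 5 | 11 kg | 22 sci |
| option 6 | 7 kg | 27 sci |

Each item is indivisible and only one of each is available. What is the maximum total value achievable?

100 sci

Check high-value combinations within 25 kg:
- option 1+option 2+option 4: mass 2+8+11=21, value 14+49+37=100
- option 1+option 2+option 6: mass 2+8+7=17, value 14+49+27=90
- option 2+option 4: mass 8+11=19, value 49+37=86
Best: 100 sci.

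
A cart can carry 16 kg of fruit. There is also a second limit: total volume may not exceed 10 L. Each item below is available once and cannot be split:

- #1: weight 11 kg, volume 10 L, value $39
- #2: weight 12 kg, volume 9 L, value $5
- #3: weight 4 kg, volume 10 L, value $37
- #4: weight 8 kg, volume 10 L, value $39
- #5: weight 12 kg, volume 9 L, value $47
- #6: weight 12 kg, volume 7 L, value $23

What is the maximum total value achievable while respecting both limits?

Feasible sets respecting both limits:
- #5: weight 12, volume 9, value 47
- #1: weight 11, volume 10, value 39
- #4: weight 8, volume 10, value 39
- #3: weight 4, volume 10, value 37
Best: $47.

$47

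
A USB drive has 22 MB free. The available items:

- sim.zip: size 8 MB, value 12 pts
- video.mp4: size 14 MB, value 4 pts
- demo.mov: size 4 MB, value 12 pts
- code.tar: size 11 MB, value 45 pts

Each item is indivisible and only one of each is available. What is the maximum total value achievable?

57 pts

Check high-value combinations within 22 MB:
- demo.mov+code.tar: size 4+11=15, value 12+45=57
- sim.zip+code.tar: size 8+11=19, value 12+45=57
- code.tar: size 11, value 45
- sim.zip+demo.mov: size 8+4=12, value 12+12=24
Best: 57 pts.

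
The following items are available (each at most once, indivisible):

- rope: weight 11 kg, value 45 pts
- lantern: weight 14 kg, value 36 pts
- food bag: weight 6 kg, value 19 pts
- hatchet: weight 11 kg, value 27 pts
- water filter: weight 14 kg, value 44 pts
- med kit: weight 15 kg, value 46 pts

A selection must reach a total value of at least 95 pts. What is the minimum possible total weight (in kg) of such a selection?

31

Subsets with value ≥ 95, sorted by total weight:
- rope+food bag+water filter: weight 31, value 108
- rope+lantern+food bag: weight 31, value 100
- rope+food bag+med kit: weight 32, value 110
Minimum weight: 31 kg.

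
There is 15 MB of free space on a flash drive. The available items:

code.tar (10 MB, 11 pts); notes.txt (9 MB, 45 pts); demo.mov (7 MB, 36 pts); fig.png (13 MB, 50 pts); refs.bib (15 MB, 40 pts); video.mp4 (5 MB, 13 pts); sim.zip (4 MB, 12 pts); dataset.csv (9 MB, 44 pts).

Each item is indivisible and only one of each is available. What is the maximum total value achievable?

Check high-value combinations within 15 MB:
- notes.txt+video.mp4: size 9+5=14, value 45+13=58
- notes.txt+sim.zip: size 9+4=13, value 45+12=57
- video.mp4+dataset.csv: size 5+9=14, value 13+44=57
- sim.zip+dataset.csv: size 4+9=13, value 12+44=56
- fig.png: size 13, value 50
Best: 58 pts.

58 pts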